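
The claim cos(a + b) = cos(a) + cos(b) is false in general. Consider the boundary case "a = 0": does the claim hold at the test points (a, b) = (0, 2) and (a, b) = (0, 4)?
No, fails at both test points

At (0, 2): LHS = cos(2) ≈ -0.4161 ≠ RHS = cos(2) + 1 ≈ 0.5839
At (0, 4): LHS = cos(4) ≈ -0.6536 ≠ RHS = cos(4) + 1 ≈ 0.3464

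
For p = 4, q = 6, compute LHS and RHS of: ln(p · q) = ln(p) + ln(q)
LHS = ln(4 · 6) = ln(24) ≈ 3.178
RHS = ln(4) + ln(6) ≈ 3.178

LHS = RHS: the two sides agree.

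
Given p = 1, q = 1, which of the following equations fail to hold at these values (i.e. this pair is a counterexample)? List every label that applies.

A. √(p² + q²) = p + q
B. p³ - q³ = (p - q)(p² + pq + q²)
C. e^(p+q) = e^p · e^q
A

Evaluating each claim at the given values:
A. LHS = √(2) ≈ 1.414, RHS = 2 → fails here (LHS ≠ RHS)
B. LHS = 0, RHS = 0 → holds here (LHS = RHS)
C. LHS = e^2 ≈ 7.389, RHS = e^2 ≈ 7.389 → holds here (LHS = RHS)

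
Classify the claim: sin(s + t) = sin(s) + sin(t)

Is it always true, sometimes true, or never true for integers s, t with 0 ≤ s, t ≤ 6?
It holds at (s, t) = (2, 0) (both sides equal sin(2) ≈ 0.9093), but fails at (s, t) = (5, 1) (LHS = sin(6) ≈ -0.2794, RHS = sin(5) + sin(1) ≈ -0.1175).

Answer: Sometimes true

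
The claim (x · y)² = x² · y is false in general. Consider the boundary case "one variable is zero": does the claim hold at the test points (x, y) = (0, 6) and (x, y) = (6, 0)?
Yes, holds at both test points

At (0, 6): LHS = 0, RHS = 0 → equal
At (6, 0): LHS = 0, RHS = 0 → equal

So the claim does hold at both of these boundary points, even though it is not an identity.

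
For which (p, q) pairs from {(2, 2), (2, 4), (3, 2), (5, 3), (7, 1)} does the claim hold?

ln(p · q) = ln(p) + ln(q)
Testing each pair:
(2, 2): LHS = ln(4) ≈ 1.386, RHS = 2·ln(2) ≈ 1.386 → holds
(2, 4): LHS = ln(8) ≈ 2.079, RHS = ln(2) + ln(4) ≈ 2.079 → holds
(3, 2): LHS = ln(6) ≈ 1.792, RHS = ln(2) + ln(3) ≈ 1.792 → holds
(5, 3): LHS = ln(15) ≈ 2.708, RHS = ln(3) + ln(5) ≈ 2.708 → holds
(7, 1): LHS = ln(7) ≈ 1.946, RHS = ln(7) ≈ 1.946 → holds

Every pair satisfies the claim.

Answer: All pairs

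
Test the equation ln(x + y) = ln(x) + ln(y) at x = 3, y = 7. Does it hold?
Substituting x = 3, y = 7:

LHS = ln(3 + 7) = ln(10) ≈ 2.303
RHS = ln(3) + ln(7) ≈ 3.045

LHS ≠ RHS, so the equation does not hold at this point.

Answer: Fails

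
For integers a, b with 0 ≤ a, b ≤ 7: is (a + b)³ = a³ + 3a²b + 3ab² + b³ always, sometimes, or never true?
The identity holds for every pair in the range. For instance at (a, b) = (2, 5): both sides equal 343.

Answer: Always true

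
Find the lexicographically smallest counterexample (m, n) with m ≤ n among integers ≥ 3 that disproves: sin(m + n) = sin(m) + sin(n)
Substituting (3, 3) into the claim:
LHS = sin(3 + 3) = sin(6) ≈ -0.2794
RHS = sin(3) + sin(3) = 2·sin(3) ≈ 0.2822

Since LHS ≠ RHS, this pair disproves the claim, and no lexicographically smaller pair (m ≤ n, integers ≥ 3) does.

For instance (7, 9) is also a counterexample (LHS = sin(16) ≈ -0.2879, RHS = sin(9) + sin(7) ≈ 1.069), but it's lexicographically larger.

Answer: (m, n) = (3, 3)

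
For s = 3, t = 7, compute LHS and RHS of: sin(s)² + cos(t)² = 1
LHS = sin(3)² + cos(7)² ≈ 0.5883
RHS = 1

LHS ≠ RHS (they differ by about 0.4117), so the equation does not hold here.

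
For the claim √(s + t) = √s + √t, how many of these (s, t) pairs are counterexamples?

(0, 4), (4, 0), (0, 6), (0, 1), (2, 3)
1

Testing each pair:
(0, 4): LHS = 2, RHS = 2 → satisfies claim
(4, 0): LHS = 2, RHS = 2 → satisfies claim
(0, 6): LHS = √(6) ≈ 2.449, RHS = √(6) ≈ 2.449 → satisfies claim
(0, 1): LHS = 1, RHS = 1 → satisfies claim
(2, 3): LHS = √(5) ≈ 2.236, RHS = √(2) + √(3) ≈ 3.146 → counterexample

That makes 1 counterexample.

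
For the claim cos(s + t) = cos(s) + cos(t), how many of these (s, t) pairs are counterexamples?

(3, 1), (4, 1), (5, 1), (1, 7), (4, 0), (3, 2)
Testing each pair:
(3, 1): LHS = cos(4) ≈ -0.6536, RHS = cos(3) + cos(1) ≈ -0.4497 → counterexample
(4, 1): LHS = cos(5) ≈ 0.2837, RHS = cos(4) + cos(1) ≈ -0.1133 → counterexample
(5, 1): LHS = cos(6) ≈ 0.9602, RHS = cos(5) + cos(1) ≈ 0.824 → counterexample
(1, 7): LHS = cos(8) ≈ -0.1455, RHS = cos(1) + cos(7) ≈ 1.294 → counterexample
(4, 0): LHS = cos(4) ≈ -0.6536, RHS = cos(4) + 1 ≈ 0.3464 → counterexample
(3, 2): LHS = cos(5) ≈ 0.2837, RHS = cos(3) + cos(2) ≈ -1.406 → counterexample

That makes 6 counterexamples.

Answer: 6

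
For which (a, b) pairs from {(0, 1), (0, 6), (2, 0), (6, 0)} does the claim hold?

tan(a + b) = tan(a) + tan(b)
All pairs

Testing each pair:
(0, 1): LHS = tan(1) ≈ 1.557, RHS = tan(1) ≈ 1.557 → holds
(0, 6): LHS = tan(6) ≈ -0.291, RHS = tan(6) ≈ -0.291 → holds
(2, 0): LHS = tan(2) ≈ -2.185, RHS = tan(2) ≈ -2.185 → holds
(6, 0): LHS = tan(6) ≈ -0.291, RHS = tan(6) ≈ -0.291 → holds

Every pair satisfies the claim.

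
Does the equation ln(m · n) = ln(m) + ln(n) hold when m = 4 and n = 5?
Holds

Substituting m = 4, n = 5:

LHS = ln(4 · 5) = ln(20) ≈ 2.996
RHS = ln(4) + ln(5) ≈ 2.996

LHS = RHS, so the equation holds at this point.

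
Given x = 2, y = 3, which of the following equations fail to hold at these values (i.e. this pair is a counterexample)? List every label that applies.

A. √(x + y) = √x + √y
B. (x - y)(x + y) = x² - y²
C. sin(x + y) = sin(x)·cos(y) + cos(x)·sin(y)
A

Evaluating each claim at the given values:
A. LHS = √(5) ≈ 2.236, RHS = √(2) + √(3) ≈ 3.146 → fails here (LHS ≠ RHS)
B. LHS = -5, RHS = -5 → holds here (LHS = RHS)
C. LHS = sin(5) ≈ -0.9589, RHS = sin(2)·cos(3) + sin(3)·cos(2) ≈ -0.9589 → holds here (LHS = RHS)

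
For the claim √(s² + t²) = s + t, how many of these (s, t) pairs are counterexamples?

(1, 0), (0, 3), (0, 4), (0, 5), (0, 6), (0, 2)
0

Testing each pair:
(1, 0): LHS = 1, RHS = 1 → satisfies claim
(0, 3): LHS = 3, RHS = 3 → satisfies claim
(0, 4): LHS = 4, RHS = 4 → satisfies claim
(0, 5): LHS = 5, RHS = 5 → satisfies claim
(0, 6): LHS = 6, RHS = 6 → satisfies claim
(0, 2): LHS = 2, RHS = 2 → satisfies claim

That makes 0 counterexamples.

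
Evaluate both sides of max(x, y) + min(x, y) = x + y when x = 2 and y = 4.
LHS = max(2, 4) + min(2, 4) = 6
RHS = 2 + 4 = 6

LHS = RHS: the two sides agree.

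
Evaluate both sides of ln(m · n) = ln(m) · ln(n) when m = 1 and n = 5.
LHS = ln(1 · 5) = ln(5) ≈ 1.609
RHS = ln(1) · ln(5) = 0

LHS ≠ RHS (they differ by about 1.609), so the equation does not hold here.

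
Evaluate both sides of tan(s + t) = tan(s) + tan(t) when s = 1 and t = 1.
LHS = tan(1 + 1) = tan(2) ≈ -2.185
RHS = tan(1) + tan(1) = 2·tan(1) ≈ 3.115

LHS ≠ RHS (they differ by about 5.3), so the equation does not hold here.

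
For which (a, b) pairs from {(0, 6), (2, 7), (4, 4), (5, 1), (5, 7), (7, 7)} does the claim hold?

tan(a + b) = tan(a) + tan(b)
Testing each pair:
(0, 6): LHS = tan(6) ≈ -0.291, RHS = tan(6) ≈ -0.291 → holds
(2, 7): LHS = tan(9) ≈ -0.4523, RHS = tan(2) + tan(7) ≈ -1.314 → fails
(4, 4): LHS = tan(8) ≈ -6.8, RHS = 2·tan(4) ≈ 2.316 → fails
(5, 1): LHS = tan(6) ≈ -0.291, RHS = tan(5) + tan(1) ≈ -1.823 → fails
(5, 7): LHS = tan(12) ≈ -0.6359, RHS = tan(5) + tan(7) ≈ -2.509 → fails
(7, 7): LHS = tan(14) ≈ 7.245, RHS = 2·tan(7) ≈ 1.743 → fails

1 of 6 pairs satisfies the claim.

Answer: (0, 6)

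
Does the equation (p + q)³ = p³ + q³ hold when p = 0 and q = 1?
Holds

Substituting p = 0, q = 1:

LHS = (0 + 1)³ = 1
RHS = 0³ + 1³ = 1

LHS = RHS, so the equation holds at this point.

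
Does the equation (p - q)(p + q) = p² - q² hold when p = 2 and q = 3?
Substituting p = 2, q = 3:

LHS = (2 - 3)(2 + 3) = -5
RHS = 2² - 3² = -5

LHS = RHS, so the equation holds at this point.

Answer: Holds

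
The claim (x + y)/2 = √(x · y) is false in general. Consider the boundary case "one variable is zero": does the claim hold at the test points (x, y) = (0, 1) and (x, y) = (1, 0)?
No, fails at both test points

At (0, 1): LHS = 1/2 ≠ RHS = 0
At (1, 0): LHS = 1/2 ≠ RHS = 0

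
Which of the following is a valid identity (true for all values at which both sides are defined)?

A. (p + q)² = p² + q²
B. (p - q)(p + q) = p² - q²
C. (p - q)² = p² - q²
A: fails at (4, 4) — LHS = 64, RHS = 32.
B: holds — e.g. at (3, 7), both sides equal -40.
C: fails at (3, 5) — LHS = 4, RHS = -16.

Answer: B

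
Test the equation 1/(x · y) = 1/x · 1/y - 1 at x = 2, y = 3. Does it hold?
Substituting x = 2, y = 3:

LHS = 1/(2 · 3) = 1/6
RHS = 1/2 · 1/3 - 1 = -5/6

LHS ≠ RHS, so the equation does not hold at this point.

Answer: Fails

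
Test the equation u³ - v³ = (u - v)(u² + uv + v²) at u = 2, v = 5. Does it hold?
Holds

Substituting u = 2, v = 5:

LHS = 2³ - 5³ = -117
RHS = (2 - 5)(2² + 2·5 + 5²) = -117

LHS = RHS, so the equation holds at this point.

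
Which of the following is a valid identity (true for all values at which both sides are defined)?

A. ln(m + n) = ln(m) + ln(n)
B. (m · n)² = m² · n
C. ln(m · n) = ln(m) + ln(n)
A: fails at (6, 7) — LHS = ln(13) ≈ 2.565, RHS = ln(6) + ln(7) ≈ 3.738.
B: fails at (1, 3) — LHS = 9, RHS = 3.
C: holds — e.g. at (3, 5), both sides equal ln(15) ≈ 2.708.

Answer: C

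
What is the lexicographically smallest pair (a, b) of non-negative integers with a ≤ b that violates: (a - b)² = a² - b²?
At (0, 0): both sides equal 0, so it holds there.

Substituting (0, 1) into the claim:
LHS = (0 - 1)² = 1
RHS = 0² - 1² = -1

Since LHS ≠ RHS, this pair disproves the claim, and no lexicographically smaller pair (a ≤ b, non-negative integers) does.

For instance (1, 7) is also a counterexample (LHS = 36, RHS = -48), but it's lexicographically larger.

Answer: (a, b) = (0, 1)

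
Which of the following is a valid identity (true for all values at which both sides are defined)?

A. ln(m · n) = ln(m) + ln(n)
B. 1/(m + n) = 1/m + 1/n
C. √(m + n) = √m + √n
A: holds — e.g. at (4, 5), both sides equal ln(20) ≈ 2.996.
B: fails at (4, 6) — LHS = 1/10, RHS = 5/12.
C: fails at (5, 8) — LHS = √(13) ≈ 3.606, RHS = √(5) + 2·√(2) ≈ 5.064.

Answer: A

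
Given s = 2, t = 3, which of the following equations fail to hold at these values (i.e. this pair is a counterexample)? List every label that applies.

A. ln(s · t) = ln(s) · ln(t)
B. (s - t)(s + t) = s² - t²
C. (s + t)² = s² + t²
A, C

Evaluating each claim at the given values:
A. LHS = ln(6) ≈ 1.792, RHS = ln(2)·ln(3) ≈ 0.7615 → fails here (LHS ≠ RHS)
B. LHS = -5, RHS = -5 → holds here (LHS = RHS)
C. LHS = 25, RHS = 13 → fails here (LHS ≠ RHS)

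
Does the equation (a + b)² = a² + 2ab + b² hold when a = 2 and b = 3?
Substituting a = 2, b = 3:

LHS = (2 + 3)² = 25
RHS = 2² + 2·2·3 + 3² = 25

LHS = RHS, so the equation holds at this point.

Answer: Holds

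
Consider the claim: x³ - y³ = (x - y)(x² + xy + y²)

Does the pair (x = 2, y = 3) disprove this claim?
Substituting x = 2, y = 3:
LHS = 2³ - 3³ = -19
RHS = (2 - 3)(2² + 2·3 + 3²) = -19

The sides agree, so this pair does not disprove the claim.

Answer: No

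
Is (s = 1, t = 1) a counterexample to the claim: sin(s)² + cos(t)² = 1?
No

Substituting s = 1, t = 1:
LHS = sin(1)² + cos(1)² = 1
RHS = 1

The sides agree, so this pair does not disprove the claim.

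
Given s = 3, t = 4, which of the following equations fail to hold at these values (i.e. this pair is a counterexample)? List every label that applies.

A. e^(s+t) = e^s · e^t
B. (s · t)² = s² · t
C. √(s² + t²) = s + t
Evaluating each claim at the given values:
A. LHS = e^7 ≈ 1097, RHS = e^7 ≈ 1097 → holds here (LHS = RHS)
B. LHS = 144, RHS = 36 → fails here (LHS ≠ RHS)
C. LHS = 5, RHS = 7 → fails here (LHS ≠ RHS)

Answer: B, C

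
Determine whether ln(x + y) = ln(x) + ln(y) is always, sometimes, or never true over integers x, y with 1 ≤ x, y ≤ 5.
It holds at (x, y) = (2, 2) (both sides equal ln(4) ≈ 1.386), but fails at (x, y) = (2, 4) (LHS = ln(6) ≈ 1.792, RHS = ln(2) + ln(4) ≈ 2.079).

Answer: Sometimes true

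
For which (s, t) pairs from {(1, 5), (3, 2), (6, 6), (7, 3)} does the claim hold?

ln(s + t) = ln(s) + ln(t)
None

Testing each pair:
(1, 5): LHS = ln(6) ≈ 1.792, RHS = ln(5) ≈ 1.609 → fails
(3, 2): LHS = ln(5) ≈ 1.609, RHS = ln(2) + ln(3) ≈ 1.792 → fails
(6, 6): LHS = ln(12) ≈ 2.485, RHS = 2·ln(6) ≈ 3.584 → fails
(7, 3): LHS = ln(10) ≈ 2.303, RHS = ln(3) + ln(7) ≈ 3.045 → fails

No pair satisfies the claim.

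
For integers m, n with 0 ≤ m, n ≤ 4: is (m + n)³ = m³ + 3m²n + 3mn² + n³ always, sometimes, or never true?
Always true

The identity holds for every pair in the range. For instance at (m, n) = (4, 4): both sides equal 512.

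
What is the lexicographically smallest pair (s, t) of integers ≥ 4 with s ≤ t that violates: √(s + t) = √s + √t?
(s, t) = (4, 4)

Substituting (4, 4) into the claim:
LHS = √(4 + 4) = 2·√(2) ≈ 2.828
RHS = √4 + √4 = 4

Since LHS ≠ RHS, this pair disproves the claim, and no lexicographically smaller pair (s ≤ t, integers ≥ 4) does.

For instance (8, 10) is also a counterexample (LHS = 3·√(2) ≈ 4.243, RHS = 2·√(2) + √(10) ≈ 5.991), but it's lexicographically larger.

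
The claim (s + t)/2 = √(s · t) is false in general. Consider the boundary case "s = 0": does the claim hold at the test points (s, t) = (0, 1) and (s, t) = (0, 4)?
At (0, 1): LHS = 1/2 ≠ RHS = 0
At (0, 4): LHS = 2 ≠ RHS = 0

Answer: No, fails at both test points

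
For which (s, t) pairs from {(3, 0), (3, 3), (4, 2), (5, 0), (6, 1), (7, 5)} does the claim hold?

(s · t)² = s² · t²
Testing each pair:
(3, 0): LHS = 0, RHS = 0 → holds
(3, 3): LHS = 81, RHS = 81 → holds
(4, 2): LHS = 64, RHS = 64 → holds
(5, 0): LHS = 0, RHS = 0 → holds
(6, 1): LHS = 36, RHS = 36 → holds
(7, 5): LHS = 1225, RHS = 1225 → holds

Every pair satisfies the claim.

Answer: All pairs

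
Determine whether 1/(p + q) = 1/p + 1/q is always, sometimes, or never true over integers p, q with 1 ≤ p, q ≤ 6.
The claim fails for every pair in the range. For instance at (p, q) = (6, 5): LHS = 1/11, RHS = 11/30.

Answer: Never true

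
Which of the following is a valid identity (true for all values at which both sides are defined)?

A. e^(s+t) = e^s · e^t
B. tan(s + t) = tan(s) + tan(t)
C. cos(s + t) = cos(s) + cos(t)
A

A: holds — e.g. at (1, 3), both sides equal e^4 ≈ 54.6.
B: fails at (2, 7) — LHS = tan(9) ≈ -0.4523, RHS = tan(2) + tan(7) ≈ -1.314.
C: fails at (0, 1) — LHS = cos(1) ≈ 0.5403, RHS = cos(1) + 1 ≈ 1.54.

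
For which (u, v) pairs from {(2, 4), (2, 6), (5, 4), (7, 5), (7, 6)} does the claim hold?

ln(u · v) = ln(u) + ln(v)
All pairs

Testing each pair:
(2, 4): LHS = ln(8) ≈ 2.079, RHS = ln(2) + ln(4) ≈ 2.079 → holds
(2, 6): LHS = ln(12) ≈ 2.485, RHS = ln(2) + ln(6) ≈ 2.485 → holds
(5, 4): LHS = ln(20) ≈ 2.996, RHS = ln(4) + ln(5) ≈ 2.996 → holds
(7, 5): LHS = ln(35) ≈ 3.555, RHS = ln(5) + ln(7) ≈ 3.555 → holds
(7, 6): LHS = ln(42) ≈ 3.738, RHS = ln(6) + ln(7) ≈ 3.738 → holds

Every pair satisfies the claim.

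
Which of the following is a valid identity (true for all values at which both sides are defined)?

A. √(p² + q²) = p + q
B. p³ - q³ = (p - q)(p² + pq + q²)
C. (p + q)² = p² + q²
A: fails at (5, 5) — LHS = 5·√(2) ≈ 7.071, RHS = 10.
B: holds — e.g. at (1, 4), both sides equal -63.
C: fails at (1, 3) — LHS = 16, RHS = 10.

Answer: B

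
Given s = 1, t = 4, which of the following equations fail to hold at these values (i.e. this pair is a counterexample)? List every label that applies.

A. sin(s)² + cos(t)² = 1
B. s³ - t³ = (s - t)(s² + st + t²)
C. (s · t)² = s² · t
Evaluating each claim at the given values:
A. LHS = cos(4)² + sin(1)² ≈ 1.135, RHS = 1 → fails here (LHS ≠ RHS)
B. LHS = -63, RHS = -63 → holds here (LHS = RHS)
C. LHS = 16, RHS = 4 → fails here (LHS ≠ RHS)

Answer: A, C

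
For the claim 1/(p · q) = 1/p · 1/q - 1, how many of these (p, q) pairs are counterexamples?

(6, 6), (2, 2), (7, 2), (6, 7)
4

Testing each pair:
(6, 6): LHS = 1/36, RHS = -35/36 → counterexample
(2, 2): LHS = 1/4, RHS = -3/4 → counterexample
(7, 2): LHS = 1/14, RHS = -13/14 → counterexample
(6, 7): LHS = 1/42, RHS = -41/42 → counterexample

That makes 4 counterexamples.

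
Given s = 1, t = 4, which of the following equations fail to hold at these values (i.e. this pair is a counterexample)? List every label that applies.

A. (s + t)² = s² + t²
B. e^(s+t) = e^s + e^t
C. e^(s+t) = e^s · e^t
Evaluating each claim at the given values:
A. LHS = 25, RHS = 17 → fails here (LHS ≠ RHS)
B. LHS = e^5 ≈ 148.4, RHS = e + e^4 ≈ 57.32 → fails here (LHS ≠ RHS)
C. LHS = e^5 ≈ 148.4, RHS = e^5 ≈ 148.4 → holds here (LHS = RHS)

Answer: A, B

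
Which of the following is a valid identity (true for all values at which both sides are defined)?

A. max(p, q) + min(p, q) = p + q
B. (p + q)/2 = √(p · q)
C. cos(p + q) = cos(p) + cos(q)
A: holds — e.g. at (5, 5), both sides equal 10.
B: fails at (1, 3) — LHS = 2, RHS = √(3) ≈ 1.732.
C: fails at (1, 2) — LHS = cos(3) ≈ -0.99, RHS = cos(2) + cos(1) ≈ 0.1242.

Answer: A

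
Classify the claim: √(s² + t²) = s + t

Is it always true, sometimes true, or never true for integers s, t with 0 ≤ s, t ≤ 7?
Sometimes true

It holds at (s, t) = (0, 1) (both sides equal 1), but fails at (s, t) = (1, 2) (LHS = √(5) ≈ 2.236, RHS = 3).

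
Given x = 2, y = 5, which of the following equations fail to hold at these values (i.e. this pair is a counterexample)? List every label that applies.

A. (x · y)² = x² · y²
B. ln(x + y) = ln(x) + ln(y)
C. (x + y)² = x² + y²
Evaluating each claim at the given values:
A. LHS = 100, RHS = 100 → holds here (LHS = RHS)
B. LHS = ln(7) ≈ 1.946, RHS = ln(2) + ln(5) ≈ 2.303 → fails here (LHS ≠ RHS)
C. LHS = 49, RHS = 29 → fails here (LHS ≠ RHS)

Answer: B, C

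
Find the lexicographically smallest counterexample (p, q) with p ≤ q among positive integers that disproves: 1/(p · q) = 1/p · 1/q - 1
Substituting (1, 1) into the claim:
LHS = 1/(1 · 1) = 1
RHS = 1/1 · 1/1 - 1 = 0

Since LHS ≠ RHS, this pair disproves the claim, and no lexicographically smaller pair (p ≤ q, positive integers) does.

For instance (2, 7) is also a counterexample (LHS = 1/14, RHS = -13/14), but it's lexicographically larger.

Answer: (p, q) = (1, 1)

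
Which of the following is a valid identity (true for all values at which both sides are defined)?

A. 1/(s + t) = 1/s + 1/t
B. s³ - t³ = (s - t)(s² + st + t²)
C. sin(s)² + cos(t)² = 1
A: fails at (4, 5) — LHS = 1/9, RHS = 9/20.
B: holds — e.g. at (3, 4), both sides equal -37.
C: fails at (1, 5) — LHS = cos(5)² + sin(1)² ≈ 0.7885, RHS = 1.

Answer: B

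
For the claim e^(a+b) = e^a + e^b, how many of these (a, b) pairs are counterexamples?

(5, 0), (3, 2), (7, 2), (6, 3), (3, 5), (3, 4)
Testing each pair:
(5, 0): LHS = e^5 ≈ 148.4, RHS = 1 + e^5 ≈ 149.4 → counterexample
(3, 2): LHS = e^5 ≈ 148.4, RHS = e^2 + e^3 ≈ 27.47 → counterexample
(7, 2): LHS = e^9 ≈ 8103, RHS = e^2 + e^7 ≈ 1104 → counterexample
(6, 3): LHS = e^9 ≈ 8103, RHS = e^3 + e^6 ≈ 423.5 → counterexample
(3, 5): LHS = e^8 ≈ 2981, RHS = e^3 + e^5 ≈ 168.5 → counterexample
(3, 4): LHS = e^7 ≈ 1097, RHS = e^3 + e^4 ≈ 74.68 → counterexample

That makes 6 counterexamples.

Answer: 6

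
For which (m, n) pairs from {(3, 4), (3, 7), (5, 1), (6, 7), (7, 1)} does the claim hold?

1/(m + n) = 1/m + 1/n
Testing each pair:
(3, 4): LHS = 1/7, RHS = 7/12 → fails
(3, 7): LHS = 1/10, RHS = 10/21 → fails
(5, 1): LHS = 1/6, RHS = 6/5 → fails
(6, 7): LHS = 1/13, RHS = 13/42 → fails
(7, 1): LHS = 1/8, RHS = 8/7 → fails

No pair satisfies the claim.

Answer: None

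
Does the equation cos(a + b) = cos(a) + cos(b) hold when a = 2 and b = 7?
Substituting a = 2, b = 7:

LHS = cos(2 + 7) = cos(9) ≈ -0.9111
RHS = cos(2) + cos(7) ≈ 0.3378

LHS ≠ RHS, so the equation does not hold at this point.

Answer: Fails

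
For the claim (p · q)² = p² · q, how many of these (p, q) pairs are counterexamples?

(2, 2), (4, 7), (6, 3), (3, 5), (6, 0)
4

Testing each pair:
(2, 2): LHS = 16, RHS = 8 → counterexample
(4, 7): LHS = 784, RHS = 112 → counterexample
(6, 3): LHS = 324, RHS = 108 → counterexample
(3, 5): LHS = 225, RHS = 45 → counterexample
(6, 0): LHS = 0, RHS = 0 → satisfies claim

That makes 4 counterexamples.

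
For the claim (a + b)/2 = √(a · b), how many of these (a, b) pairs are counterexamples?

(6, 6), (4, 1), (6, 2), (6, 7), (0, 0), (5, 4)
4

Testing each pair:
(6, 6): LHS = 6, RHS = 6 → satisfies claim
(4, 1): LHS = 5/2, RHS = 2 → counterexample
(6, 2): LHS = 4, RHS = 2·√(3) ≈ 3.464 → counterexample
(6, 7): LHS = 13/2, RHS = √(42) ≈ 6.481 → counterexample
(0, 0): LHS = 0, RHS = 0 → satisfies claim
(5, 4): LHS = 9/2, RHS = 2·√(5) ≈ 4.472 → counterexample

That makes 4 counterexamples.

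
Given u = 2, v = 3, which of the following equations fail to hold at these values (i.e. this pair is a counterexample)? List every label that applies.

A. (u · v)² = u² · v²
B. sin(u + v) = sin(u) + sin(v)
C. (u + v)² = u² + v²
Evaluating each claim at the given values:
A. LHS = 36, RHS = 36 → holds here (LHS = RHS)
B. LHS = sin(5) ≈ -0.9589, RHS = sin(3) + sin(2) ≈ 1.05 → fails here (LHS ≠ RHS)
C. LHS = 25, RHS = 13 → fails here (LHS ≠ RHS)

Answer: B, C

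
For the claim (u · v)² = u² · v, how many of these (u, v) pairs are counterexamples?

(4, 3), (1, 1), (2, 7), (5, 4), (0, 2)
Testing each pair:
(4, 3): LHS = 144, RHS = 48 → counterexample
(1, 1): LHS = 1, RHS = 1 → satisfies claim
(2, 7): LHS = 196, RHS = 28 → counterexample
(5, 4): LHS = 400, RHS = 100 → counterexample
(0, 2): LHS = 0, RHS = 0 → satisfies claim

That makes 3 counterexamples.

Answer: 3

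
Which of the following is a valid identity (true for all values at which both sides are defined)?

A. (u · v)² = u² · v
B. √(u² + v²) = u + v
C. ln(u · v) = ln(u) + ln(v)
C

A: fails at (3, 7) — LHS = 441, RHS = 63.
B: fails at (1, 1) — LHS = √(2) ≈ 1.414, RHS = 2.
C: holds — e.g. at (5, 8), both sides equal ln(40) ≈ 3.689.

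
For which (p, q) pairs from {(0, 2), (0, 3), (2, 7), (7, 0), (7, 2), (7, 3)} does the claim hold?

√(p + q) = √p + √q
Testing each pair:
(0, 2): LHS = √(2) ≈ 1.414, RHS = √(2) ≈ 1.414 → holds
(0, 3): LHS = √(3) ≈ 1.732, RHS = √(3) ≈ 1.732 → holds
(2, 7): LHS = 3, RHS = √(2) + √(7) ≈ 4.06 → fails
(7, 0): LHS = √(7) ≈ 2.646, RHS = √(7) ≈ 2.646 → holds
(7, 2): LHS = 3, RHS = √(2) + √(7) ≈ 4.06 → fails
(7, 3): LHS = √(10) ≈ 3.162, RHS = √(3) + √(7) ≈ 4.378 → fails

3 of 6 pairs satisfy the claim.

Answer: (0, 2), (0, 3), (7, 0)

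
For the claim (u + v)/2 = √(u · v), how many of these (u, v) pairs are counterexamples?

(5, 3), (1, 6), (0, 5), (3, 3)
Testing each pair:
(5, 3): LHS = 4, RHS = √(15) ≈ 3.873 → counterexample
(1, 6): LHS = 7/2, RHS = √(6) ≈ 2.449 → counterexample
(0, 5): LHS = 5/2, RHS = 0 → counterexample
(3, 3): LHS = 3, RHS = 3 → satisfies claim

That makes 3 counterexamples.

Answer: 3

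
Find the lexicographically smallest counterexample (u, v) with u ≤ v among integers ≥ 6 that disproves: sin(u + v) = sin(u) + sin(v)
Substituting (6, 6) into the claim:
LHS = sin(6 + 6) = sin(12) ≈ -0.5366
RHS = sin(6) + sin(6) = 2·sin(6) ≈ -0.5588

Since LHS ≠ RHS, this pair disproves the claim, and no lexicographically smaller pair (u ≤ v, integers ≥ 6) does.

For instance (6, 10) is also a counterexample (LHS = sin(16) ≈ -0.2879, RHS = sin(10) + sin(6) ≈ -0.8234), but it's lexicographically larger.

Answer: (u, v) = (6, 6)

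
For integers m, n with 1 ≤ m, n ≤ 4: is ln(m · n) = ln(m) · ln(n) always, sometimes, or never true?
It holds at (m, n) = (1, 1) (both sides equal 0), but fails at (m, n) = (2, 1) (LHS = ln(2) ≈ 0.6931, RHS = 0).

Answer: Sometimes true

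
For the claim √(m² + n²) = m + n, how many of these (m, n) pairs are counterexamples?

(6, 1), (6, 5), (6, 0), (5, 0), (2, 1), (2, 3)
Testing each pair:
(6, 1): LHS = √(37) ≈ 6.083, RHS = 7 → counterexample
(6, 5): LHS = √(61) ≈ 7.81, RHS = 11 → counterexample
(6, 0): LHS = 6, RHS = 6 → satisfies claim
(5, 0): LHS = 5, RHS = 5 → satisfies claim
(2, 1): LHS = √(5) ≈ 2.236, RHS = 3 → counterexample
(2, 3): LHS = √(13) ≈ 3.606, RHS = 5 → counterexample

That makes 4 counterexamples.

Answer: 4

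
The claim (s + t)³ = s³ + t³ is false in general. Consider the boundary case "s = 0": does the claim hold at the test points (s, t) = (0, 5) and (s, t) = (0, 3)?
At (0, 5): LHS = 125, RHS = 125 → equal
At (0, 3): LHS = 27, RHS = 27 → equal

So the claim does hold at both of these boundary points, even though it is not an identity.

Answer: Yes, holds at both test points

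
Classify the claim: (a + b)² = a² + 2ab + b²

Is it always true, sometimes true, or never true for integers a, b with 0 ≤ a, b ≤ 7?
Always true

The identity holds for every pair in the range. For instance at (a, b) = (5, 2): both sides equal 49.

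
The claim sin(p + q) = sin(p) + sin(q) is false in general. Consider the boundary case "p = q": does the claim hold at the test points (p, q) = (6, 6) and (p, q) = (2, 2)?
No, fails at both test points

At (6, 6): LHS = sin(12) ≈ -0.5366 ≠ RHS = 2·sin(6) ≈ -0.5588
At (2, 2): LHS = sin(4) ≈ -0.7568 ≠ RHS = 2·sin(2) ≈ 1.819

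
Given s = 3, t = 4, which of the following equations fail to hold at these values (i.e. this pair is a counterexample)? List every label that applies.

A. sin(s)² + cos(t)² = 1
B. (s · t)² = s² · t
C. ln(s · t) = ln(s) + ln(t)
Evaluating each claim at the given values:
A. LHS = sin(3)² + cos(4)² ≈ 0.4472, RHS = 1 → fails here (LHS ≠ RHS)
B. LHS = 144, RHS = 36 → fails here (LHS ≠ RHS)
C. LHS = ln(12) ≈ 2.485, RHS = ln(3) + ln(4) ≈ 2.485 → holds here (LHS = RHS)

Answer: A, B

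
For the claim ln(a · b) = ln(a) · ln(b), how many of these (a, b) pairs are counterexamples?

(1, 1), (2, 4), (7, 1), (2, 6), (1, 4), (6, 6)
5

Testing each pair:
(1, 1): LHS = 0, RHS = 0 → satisfies claim
(2, 4): LHS = ln(8) ≈ 2.079, RHS = ln(2)·ln(4) ≈ 0.9609 → counterexample
(7, 1): LHS = ln(7) ≈ 1.946, RHS = 0 → counterexample
(2, 6): LHS = ln(12) ≈ 2.485, RHS = ln(2)·ln(6) ≈ 1.242 → counterexample
(1, 4): LHS = ln(4) ≈ 1.386, RHS = 0 → counterexample
(6, 6): LHS = ln(36) ≈ 3.584, RHS = ln(6)² ≈ 3.21 → counterexample

That makes 5 counterexamples.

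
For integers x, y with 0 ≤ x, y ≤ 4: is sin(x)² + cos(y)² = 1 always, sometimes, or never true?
Sometimes true

It holds at (x, y) = (4, 4) (both sides equal 1), but fails at (x, y) = (4, 3) (LHS = sin(4)² + cos(3)² ≈ 1.553, RHS = 1).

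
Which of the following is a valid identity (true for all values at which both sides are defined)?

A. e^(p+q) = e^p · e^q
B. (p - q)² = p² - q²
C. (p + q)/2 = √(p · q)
A: holds — e.g. at (5, 5), both sides equal e^10 ≈ 22026.5.
B: fails at (2, 3) — LHS = 1, RHS = -5.
C: fails at (1, 5) — LHS = 3, RHS = √(5) ≈ 2.236.

Answer: A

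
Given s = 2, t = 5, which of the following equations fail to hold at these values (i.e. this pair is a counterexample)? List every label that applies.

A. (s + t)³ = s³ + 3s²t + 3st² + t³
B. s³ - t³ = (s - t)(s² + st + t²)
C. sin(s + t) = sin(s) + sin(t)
C

Evaluating each claim at the given values:
A. LHS = 343, RHS = 343 → holds here (LHS = RHS)
B. LHS = -117, RHS = -117 → holds here (LHS = RHS)
C. LHS = sin(7) ≈ 0.657, RHS = sin(5) + sin(2) ≈ -0.04963 → fails here (LHS ≠ RHS)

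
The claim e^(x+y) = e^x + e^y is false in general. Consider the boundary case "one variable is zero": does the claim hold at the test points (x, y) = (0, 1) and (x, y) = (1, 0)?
At (0, 1): LHS = e ≈ 2.718 ≠ RHS = 1 + e ≈ 3.718
At (1, 0): LHS = e ≈ 2.718 ≠ RHS = 1 + e ≈ 3.718

Answer: No, fails at both test points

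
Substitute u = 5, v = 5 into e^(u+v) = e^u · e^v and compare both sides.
LHS = e^(5+5) = e^10 ≈ 22026.5
RHS = e^5 · e^5 = e^10 ≈ 22026.5

LHS = RHS: the two sides agree.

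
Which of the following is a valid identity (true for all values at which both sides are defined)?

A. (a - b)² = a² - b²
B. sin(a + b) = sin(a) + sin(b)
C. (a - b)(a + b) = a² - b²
A: fails at (3, 5) — LHS = 4, RHS = -16.
B: fails at (3, 4) — LHS = sin(7) ≈ 0.657, RHS = sin(4) + sin(3) ≈ -0.6157.
C: holds — e.g. at (1, 5), both sides equal -24.

Answer: C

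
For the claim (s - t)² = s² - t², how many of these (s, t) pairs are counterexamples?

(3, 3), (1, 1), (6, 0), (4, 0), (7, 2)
1

Testing each pair:
(3, 3): LHS = 0, RHS = 0 → satisfies claim
(1, 1): LHS = 0, RHS = 0 → satisfies claim
(6, 0): LHS = 36, RHS = 36 → satisfies claim
(4, 0): LHS = 16, RHS = 16 → satisfies claim
(7, 2): LHS = 25, RHS = 45 → counterexample

That makes 1 counterexample.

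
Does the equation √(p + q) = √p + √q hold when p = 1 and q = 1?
Substituting p = 1, q = 1:

LHS = √(1 + 1) = √(2) ≈ 1.414
RHS = √1 + √1 = 2

LHS ≠ RHS, so the equation does not hold at this point.

Answer: Fails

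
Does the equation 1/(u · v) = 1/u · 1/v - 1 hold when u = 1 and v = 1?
Substituting u = 1, v = 1:

LHS = 1/(1 · 1) = 1
RHS = 1/1 · 1/1 - 1 = 0

LHS ≠ RHS, so the equation does not hold at this point.

Answer: Fails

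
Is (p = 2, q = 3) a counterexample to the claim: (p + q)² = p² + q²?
Yes

Substituting p = 2, q = 3:
LHS = (2 + 3)² = 25
RHS = 2² + 3² = 13

Since LHS ≠ RHS, this pair disproves the claim.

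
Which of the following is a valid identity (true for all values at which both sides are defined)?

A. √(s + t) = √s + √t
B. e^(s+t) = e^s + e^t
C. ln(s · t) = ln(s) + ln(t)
A: fails at (3, 5) — LHS = 2·√(2) ≈ 2.828, RHS = √(3) + √(5) ≈ 3.968.
B: fails at (5, 5) — LHS = e^10 ≈ 22026.5, RHS = 2·e^5 ≈ 296.8.
C: holds — e.g. at (1, 3), both sides equal ln(3) ≈ 1.099.

Answer: C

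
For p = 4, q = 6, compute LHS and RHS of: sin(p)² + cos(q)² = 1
LHS = sin(4)² + cos(6)² ≈ 1.495
RHS = 1

LHS ≠ RHS (they differ by about 0.4947), so the equation does not hold here.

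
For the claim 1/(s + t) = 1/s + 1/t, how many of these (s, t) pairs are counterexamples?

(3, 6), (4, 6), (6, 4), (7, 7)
Testing each pair:
(3, 6): LHS = 1/9, RHS = 1/2 → counterexample
(4, 6): LHS = 1/10, RHS = 5/12 → counterexample
(6, 4): LHS = 1/10, RHS = 5/12 → counterexample
(7, 7): LHS = 1/14, RHS = 2/7 → counterexample

That makes 4 counterexamples.

Answer: 4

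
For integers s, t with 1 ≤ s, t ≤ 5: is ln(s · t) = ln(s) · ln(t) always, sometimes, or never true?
It holds at (s, t) = (1, 1) (both sides equal 0), but fails at (s, t) = (4, 5) (LHS = ln(20) ≈ 2.996, RHS = ln(4)·ln(5) ≈ 2.231).

Answer: Sometimes true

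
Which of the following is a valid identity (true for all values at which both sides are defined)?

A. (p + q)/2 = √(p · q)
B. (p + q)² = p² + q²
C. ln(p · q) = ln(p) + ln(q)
C

A: fails at (1, 2) — LHS = 3/2, RHS = √(2) ≈ 1.414.
B: fails at (3, 7) — LHS = 100, RHS = 58.
C: holds — e.g. at (3, 5), both sides equal ln(15) ≈ 2.708.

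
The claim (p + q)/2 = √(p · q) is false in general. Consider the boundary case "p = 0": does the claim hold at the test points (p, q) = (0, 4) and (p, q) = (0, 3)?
No, fails at both test points

At (0, 4): LHS = 2 ≠ RHS = 0
At (0, 3): LHS = 3/2 ≠ RHS = 0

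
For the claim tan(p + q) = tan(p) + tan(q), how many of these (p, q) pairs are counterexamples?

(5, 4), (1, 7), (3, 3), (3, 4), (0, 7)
Testing each pair:
(5, 4): LHS = tan(9) ≈ -0.4523, RHS = tan(5) + tan(4) ≈ -2.223 → counterexample
(1, 7): LHS = tan(8) ≈ -6.8, RHS = tan(7) + tan(1) ≈ 2.429 → counterexample
(3, 3): LHS = tan(6) ≈ -0.291, RHS = 2·tan(3) ≈ -0.2851 → counterexample
(3, 4): LHS = tan(7) ≈ 0.8714, RHS = tan(3) + tan(4) ≈ 1.015 → counterexample
(0, 7): LHS = tan(7) ≈ 0.8714, RHS = tan(7) ≈ 0.8714 → satisfies claim

That makes 4 counterexamples.

Answer: 4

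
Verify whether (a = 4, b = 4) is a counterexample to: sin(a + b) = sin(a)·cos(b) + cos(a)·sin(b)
No

Substituting a = 4, b = 4:
LHS = sin(4 + 4) = sin(8) ≈ 0.9894
RHS = sin(4)·cos(4) + cos(4)·sin(4) = 2·sin(4)·cos(4) ≈ 0.9894

The sides agree, so this pair does not disprove the claim.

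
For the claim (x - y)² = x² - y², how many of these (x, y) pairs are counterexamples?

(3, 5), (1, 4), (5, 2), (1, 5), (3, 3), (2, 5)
Testing each pair:
(3, 5): LHS = 4, RHS = -16 → counterexample
(1, 4): LHS = 9, RHS = -15 → counterexample
(5, 2): LHS = 9, RHS = 21 → counterexample
(1, 5): LHS = 16, RHS = -24 → counterexample
(3, 3): LHS = 0, RHS = 0 → satisfies claim
(2, 5): LHS = 9, RHS = -21 → counterexample

That makes 5 counterexamples.

Answer: 5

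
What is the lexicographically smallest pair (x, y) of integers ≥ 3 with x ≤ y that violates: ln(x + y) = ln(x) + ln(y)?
Substituting (3, 3) into the claim:
LHS = ln(3 + 3) = ln(6) ≈ 1.792
RHS = ln(3) + ln(3) = 2·ln(3) ≈ 2.197

Since LHS ≠ RHS, this pair disproves the claim, and no lexicographically smaller pair (x ≤ y, integers ≥ 3) does.

For instance (4, 7) is also a counterexample (LHS = ln(11) ≈ 2.398, RHS = ln(4) + ln(7) ≈ 3.332), but it's lexicographically larger.

Answer: (x, y) = (3, 3)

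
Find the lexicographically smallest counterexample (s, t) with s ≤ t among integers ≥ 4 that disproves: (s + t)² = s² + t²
(s, t) = (4, 4)

Substituting (4, 4) into the claim:
LHS = (4 + 4)² = 64
RHS = 4² + 4² = 32

Since LHS ≠ RHS, this pair disproves the claim, and no lexicographically smaller pair (s ≤ t, integers ≥ 4) does.

For instance (6, 11) is also a counterexample (LHS = 289, RHS = 157), but it's lexicographically larger.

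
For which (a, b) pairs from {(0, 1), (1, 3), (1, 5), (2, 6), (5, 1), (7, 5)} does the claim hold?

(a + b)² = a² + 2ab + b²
Testing each pair:
(0, 1): LHS = 1, RHS = 1 → holds
(1, 3): LHS = 16, RHS = 16 → holds
(1, 5): LHS = 36, RHS = 36 → holds
(2, 6): LHS = 64, RHS = 64 → holds
(5, 1): LHS = 36, RHS = 36 → holds
(7, 5): LHS = 144, RHS = 144 → holds

Every pair satisfies the claim.

Answer: All pairs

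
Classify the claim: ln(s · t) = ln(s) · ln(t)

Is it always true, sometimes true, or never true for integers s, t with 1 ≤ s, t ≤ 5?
It holds at (s, t) = (1, 1) (both sides equal 0), but fails at (s, t) = (1, 4) (LHS = ln(4) ≈ 1.386, RHS = 0).

Answer: Sometimes true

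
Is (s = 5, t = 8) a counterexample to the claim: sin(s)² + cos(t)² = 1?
Substituting s = 5, t = 8:
LHS = sin(5)² + cos(8)² ≈ 0.9407
RHS = 1

Since LHS ≠ RHS, this pair disproves the claim.

Answer: Yes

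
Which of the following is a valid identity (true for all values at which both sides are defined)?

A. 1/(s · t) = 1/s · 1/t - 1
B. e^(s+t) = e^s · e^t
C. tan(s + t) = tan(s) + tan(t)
A: fails at (4, 4) — LHS = 1/16, RHS = -15/16.
B: holds — e.g. at (2, 3), both sides equal e^5 ≈ 148.4.
C: fails at (2, 4) — LHS = tan(6) ≈ -0.291, RHS = tan(2) + tan(4) ≈ -1.027.

Answer: B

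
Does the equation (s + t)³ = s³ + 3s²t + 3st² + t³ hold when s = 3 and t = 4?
Holds

Substituting s = 3, t = 4:

LHS = (3 + 4)³ = 343
RHS = 3³ + 3·3²·4 + 3·3·4² + 4³ = 343

LHS = RHS, so the equation holds at this point.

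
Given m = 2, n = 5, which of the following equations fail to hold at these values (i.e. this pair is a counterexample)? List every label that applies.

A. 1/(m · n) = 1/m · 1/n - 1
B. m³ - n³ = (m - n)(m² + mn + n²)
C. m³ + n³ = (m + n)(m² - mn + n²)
A

Evaluating each claim at the given values:
A. LHS = 1/10, RHS = -9/10 → fails here (LHS ≠ RHS)
B. LHS = -117, RHS = -117 → holds here (LHS = RHS)
C. LHS = 133, RHS = 133 → holds here (LHS = RHS)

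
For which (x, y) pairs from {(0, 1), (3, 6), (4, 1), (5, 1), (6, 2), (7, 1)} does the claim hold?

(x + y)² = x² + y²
(0, 1)

Testing each pair:
(0, 1): LHS = 1, RHS = 1 → holds
(3, 6): LHS = 81, RHS = 45 → fails
(4, 1): LHS = 25, RHS = 17 → fails
(5, 1): LHS = 36, RHS = 26 → fails
(6, 2): LHS = 64, RHS = 40 → fails
(7, 1): LHS = 64, RHS = 50 → fails

1 of 6 pairs satisfies the claim.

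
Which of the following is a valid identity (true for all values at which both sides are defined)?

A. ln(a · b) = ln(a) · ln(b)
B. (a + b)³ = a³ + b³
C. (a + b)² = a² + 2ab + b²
C

A: fails at (3, 3) — LHS = ln(9) ≈ 2.197, RHS = ln(3)² ≈ 1.207.
B: fails at (4, 6) — LHS = 1000, RHS = 280.
C: holds — e.g. at (1, 1), both sides equal 4.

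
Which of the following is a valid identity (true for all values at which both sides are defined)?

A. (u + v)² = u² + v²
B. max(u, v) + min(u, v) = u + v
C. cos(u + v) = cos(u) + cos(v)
B

A: fails at (2, 5) — LHS = 49, RHS = 29.
B: holds — e.g. at (1, 4), both sides equal 5.
C: fails at (1, 1) — LHS = cos(2) ≈ -0.4161, RHS = 2·cos(1) ≈ 1.081.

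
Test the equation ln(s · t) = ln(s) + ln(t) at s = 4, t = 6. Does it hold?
Holds

Substituting s = 4, t = 6:

LHS = ln(4 · 6) = ln(24) ≈ 3.178
RHS = ln(4) + ln(6) ≈ 3.178

LHS = RHS, so the equation holds at this point.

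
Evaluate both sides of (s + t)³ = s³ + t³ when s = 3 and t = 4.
LHS = (3 + 4)³ = 343
RHS = 3³ + 4³ = 91

LHS ≠ RHS, so the equation does not hold here.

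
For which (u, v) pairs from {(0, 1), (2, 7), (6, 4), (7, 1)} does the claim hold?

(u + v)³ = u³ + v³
(0, 1)

Testing each pair:
(0, 1): LHS = 1, RHS = 1 → holds
(2, 7): LHS = 729, RHS = 351 → fails
(6, 4): LHS = 1000, RHS = 280 → fails
(7, 1): LHS = 512, RHS = 344 → fails

1 of 4 pairs satisfies the claim.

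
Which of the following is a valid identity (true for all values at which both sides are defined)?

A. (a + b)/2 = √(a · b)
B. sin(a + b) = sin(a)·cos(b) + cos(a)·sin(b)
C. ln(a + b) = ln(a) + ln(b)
A: fails at (2, 3) — LHS = 5/2, RHS = √(6) ≈ 2.449.
B: holds — e.g. at (4, 4), both sides equal sin(8) ≈ 0.9894.
C: fails at (1, 5) — LHS = ln(6) ≈ 1.792, RHS = ln(5) ≈ 1.609.

Answer: B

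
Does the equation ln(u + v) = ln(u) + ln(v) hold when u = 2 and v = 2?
Substituting u = 2, v = 2:

LHS = ln(2 + 2) = ln(4) ≈ 1.386
RHS = ln(2) + ln(2) = 2·ln(2) ≈ 1.386

LHS = RHS, so the equation holds at this point.

Answer: Holds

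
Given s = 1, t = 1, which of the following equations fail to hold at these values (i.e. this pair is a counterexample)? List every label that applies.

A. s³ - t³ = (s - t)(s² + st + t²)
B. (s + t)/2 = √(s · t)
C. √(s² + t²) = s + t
C

Evaluating each claim at the given values:
A. LHS = 0, RHS = 0 → holds here (LHS = RHS)
B. LHS = 1, RHS = 1 → holds here (LHS = RHS)
C. LHS = √(2) ≈ 1.414, RHS = 2 → fails here (LHS ≠ RHS)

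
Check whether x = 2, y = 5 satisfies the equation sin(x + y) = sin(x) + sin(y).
Substituting x = 2, y = 5:

LHS = sin(2 + 5) = sin(7) ≈ 0.657
RHS = sin(2) + sin(5) ≈ -0.04963

LHS ≠ RHS, so the equation does not hold at this point.

Answer: Fails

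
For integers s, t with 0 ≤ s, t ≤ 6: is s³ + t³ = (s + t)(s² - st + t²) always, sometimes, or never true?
The identity holds for every pair in the range. For instance at (s, t) = (3, 5): both sides equal 152.

Answer: Always true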